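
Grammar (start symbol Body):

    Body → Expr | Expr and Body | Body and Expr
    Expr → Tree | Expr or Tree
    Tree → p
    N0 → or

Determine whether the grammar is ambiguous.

Witness: p and p

Derivation 1: Body ⇒ Expr and Body ⇒ Tree and Body ⇒ p and Body ⇒ p and Expr ⇒ p and Tree ⇒ p and p
Derivation 2: Body ⇒ Body and Expr ⇒ Expr and Expr ⇒ Tree and Expr ⇒ p and Expr ⇒ p and Tree ⇒ p and p

Two distinct leftmost derivations for the same string.

Ambiguous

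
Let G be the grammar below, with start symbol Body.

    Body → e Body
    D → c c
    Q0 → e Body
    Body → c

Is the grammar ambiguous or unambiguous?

Unambiguous

(D, Q0 are unreachable from Body, so their rules don't affect L(Body).) Restricted to the reachable nonterminals, every rule has the form A → t or A → t B, and no two rules for the same A share a first terminal. The grammar encodes a DFA — one run per string.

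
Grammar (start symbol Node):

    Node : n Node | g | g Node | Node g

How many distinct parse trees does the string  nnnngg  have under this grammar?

Parse trees for nnnngg:
  [Node n [Node n [Node n [Node n [Node g [Node g]]]]]]
  [Node n [Node n [Node n [Node n [Node [Node g] g]]]]]
  [Node n [Node n [Node n [Node [Node n [Node g]] g]]]]
  [Node n [Node n [Node [Node n [Node n [Node g]]] g]]]
  [Node n [Node [Node n [Node n [Node n [Node g]]]] g]]
  [Node [Node n [Node n [Node n [Node n [Node g]]]]] g]

6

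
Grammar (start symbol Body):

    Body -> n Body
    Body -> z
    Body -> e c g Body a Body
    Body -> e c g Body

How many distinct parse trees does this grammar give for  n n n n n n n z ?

1

Parse trees for n n n n n n n z:
  [Body n [Body n [Body n [Body n [Body n [Body n [Body n [Body z]]]]]]]]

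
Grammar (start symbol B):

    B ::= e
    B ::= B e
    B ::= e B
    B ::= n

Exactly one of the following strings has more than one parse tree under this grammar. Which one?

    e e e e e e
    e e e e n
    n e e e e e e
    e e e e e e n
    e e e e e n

e e e e e e: 32 trees
e e e e n: 1 tree
n e e e e e e: 1 tree
e e e e e e n: 1 tree
e e e e e n: 1 tree

e e e e e e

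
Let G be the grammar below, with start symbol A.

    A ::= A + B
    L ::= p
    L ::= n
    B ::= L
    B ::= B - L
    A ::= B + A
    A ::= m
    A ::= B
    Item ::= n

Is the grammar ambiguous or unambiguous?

Witness: n + n

Derivation 1: A ⇒ A + B ⇒ B + B ⇒ L + B ⇒ n + B ⇒ n + L ⇒ n + n
Derivation 2: A ⇒ B + A ⇒ L + A ⇒ n + A ⇒ n + B ⇒ n + L ⇒ n + n

Two distinct leftmost derivations for the same string.

Ambiguous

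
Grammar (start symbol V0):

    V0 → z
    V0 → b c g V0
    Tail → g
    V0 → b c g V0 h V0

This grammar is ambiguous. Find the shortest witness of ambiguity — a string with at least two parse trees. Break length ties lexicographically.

b c g b c g z h z

length 1: no string has ≥2 trees
length 4: no string has ≥2 trees
length 6: no string has ≥2 trees
length 7: no string has ≥2 trees
length 9: b c g b c g z h z has 2 parse trees

Two derivations of b c g b c g z h z:
  V0 ⇒ b c g V0 ⇒ b c g b c g V0 h V0 ⇒ b c g b c g z h V0 ⇒ b c g b c g z h z
  V0 ⇒ b c g V0 h V0 ⇒ b c g b c g V0 h V0 ⇒ b c g b c g z h V0 ⇒ b c g b c g z h z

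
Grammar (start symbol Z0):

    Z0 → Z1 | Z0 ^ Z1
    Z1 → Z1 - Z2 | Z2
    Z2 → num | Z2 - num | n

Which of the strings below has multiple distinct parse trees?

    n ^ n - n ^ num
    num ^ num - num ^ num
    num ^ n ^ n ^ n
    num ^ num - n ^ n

num ^ num - num ^ num

n ^ n - n ^ num: 1 tree
num ^ num - num ^ num: 2 trees
num ^ n ^ n ^ n: 1 tree
num ^ num - n ^ n: 1 tree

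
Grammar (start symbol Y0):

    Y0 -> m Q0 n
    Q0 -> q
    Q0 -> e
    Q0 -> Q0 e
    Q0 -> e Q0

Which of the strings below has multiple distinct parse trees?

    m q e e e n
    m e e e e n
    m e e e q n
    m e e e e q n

m e e e e n

m q e e e n: 1 tree
m e e e e n: 8 trees
m e e e q n: 1 tree
m e e e e q n: 1 tree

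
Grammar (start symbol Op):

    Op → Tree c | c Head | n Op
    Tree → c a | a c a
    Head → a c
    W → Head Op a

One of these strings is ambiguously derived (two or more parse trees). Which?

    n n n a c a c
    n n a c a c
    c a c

c a c

n n n a c a c: 1 tree
n n a c a c: 1 tree
c a c: 2 trees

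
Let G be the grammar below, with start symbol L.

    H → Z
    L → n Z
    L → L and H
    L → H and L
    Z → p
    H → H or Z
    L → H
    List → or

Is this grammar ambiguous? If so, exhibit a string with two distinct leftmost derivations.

Ambiguous

Witness: p and p

Derivation 1: L ⇒ L and H ⇒ H and H ⇒ Z and H ⇒ p and H ⇒ p and Z ⇒ p and p
Derivation 2: L ⇒ H and L ⇒ Z and L ⇒ p and L ⇒ p and H ⇒ p and Z ⇒ p and p

Two distinct leftmost derivations for the same string.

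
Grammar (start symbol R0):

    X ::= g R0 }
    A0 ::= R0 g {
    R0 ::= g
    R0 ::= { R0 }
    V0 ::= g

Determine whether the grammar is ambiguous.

(V0, A0, X are unreachable from R0, so their rules don't affect L(R0).) Each string is a nest of matched brackets around a single atom. An opening bracket forces the recursive rule; an atom forces the base rule.

Unambiguous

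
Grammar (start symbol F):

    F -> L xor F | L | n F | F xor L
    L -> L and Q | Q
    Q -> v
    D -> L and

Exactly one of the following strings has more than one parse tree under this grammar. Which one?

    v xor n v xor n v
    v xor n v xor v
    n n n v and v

v xor n v xor v

v xor n v xor n v: 1 tree
v xor n v xor v: 4 trees
n n n v and v: 1 tree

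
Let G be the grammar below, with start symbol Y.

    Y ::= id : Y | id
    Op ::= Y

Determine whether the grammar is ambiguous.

Unambiguous

(Op is unreachable from Y, so its rules don't affect L(Y).) The reachable grammar is A → atom sep A | atom. Each atom is followed by either the separator (recurse) or end-of-string (stop) — no choice point.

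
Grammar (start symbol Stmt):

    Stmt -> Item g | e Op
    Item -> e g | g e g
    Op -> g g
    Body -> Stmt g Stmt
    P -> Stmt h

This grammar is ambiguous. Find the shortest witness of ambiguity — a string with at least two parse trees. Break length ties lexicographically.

length 3: e g g has 2 parse trees

Two derivations of e g g:
  Stmt ⇒ Item g ⇒ e g g
  Stmt ⇒ e Op ⇒ e g g

e g g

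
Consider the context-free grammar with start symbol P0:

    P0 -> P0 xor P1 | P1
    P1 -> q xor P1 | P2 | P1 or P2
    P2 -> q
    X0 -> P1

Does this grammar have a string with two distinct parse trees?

Ambiguous

Witness: q xor q

Derivation 1: P0 ⇒ P0 xor P1 ⇒ P1 xor P1 ⇒ P2 xor P1 ⇒ q xor P1 ⇒ q xor P2 ⇒ q xor q
Derivation 2: P0 ⇒ P1 ⇒ q xor P1 ⇒ q xor P2 ⇒ q xor q

Two distinct leftmost derivations for the same string.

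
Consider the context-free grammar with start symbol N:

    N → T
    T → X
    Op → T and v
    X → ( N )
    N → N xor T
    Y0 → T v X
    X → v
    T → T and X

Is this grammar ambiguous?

Unambiguous

Only N, T, X are reachable from N; ignoring the rest: N → N xor T | T  ;  T → T and X | X  — a left-associative chain with X at the bottom. Each string factors uniquely by precedence.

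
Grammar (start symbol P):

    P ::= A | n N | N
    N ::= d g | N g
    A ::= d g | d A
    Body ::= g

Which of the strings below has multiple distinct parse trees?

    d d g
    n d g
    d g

d g

d d g: 1 tree
n d g: 1 tree
d g: 2 trees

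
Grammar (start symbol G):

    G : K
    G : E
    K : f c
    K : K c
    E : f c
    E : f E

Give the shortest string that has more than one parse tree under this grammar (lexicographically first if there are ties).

length 2: f c has 2 parse trees

Two derivations of f c:
  G ⇒ K ⇒ f c
  G ⇒ E ⇒ f c

f c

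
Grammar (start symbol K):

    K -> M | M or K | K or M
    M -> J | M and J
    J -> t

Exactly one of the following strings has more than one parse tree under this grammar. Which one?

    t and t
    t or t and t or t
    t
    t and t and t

t or t and t or t

t and t: 1 tree
t or t and t or t: 4 trees
t: 1 tree
t and t and t: 1 tree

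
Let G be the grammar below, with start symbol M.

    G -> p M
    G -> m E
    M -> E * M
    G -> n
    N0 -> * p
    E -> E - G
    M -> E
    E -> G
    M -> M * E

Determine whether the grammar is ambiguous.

Ambiguous

Witness: n * n

Derivation 1: M ⇒ E * M ⇒ G * M ⇒ n * M ⇒ n * E ⇒ n * G ⇒ n * n
Derivation 2: M ⇒ M * E ⇒ E * E ⇒ G * E ⇒ n * E ⇒ n * G ⇒ n * n

Two distinct leftmost derivations for the same string.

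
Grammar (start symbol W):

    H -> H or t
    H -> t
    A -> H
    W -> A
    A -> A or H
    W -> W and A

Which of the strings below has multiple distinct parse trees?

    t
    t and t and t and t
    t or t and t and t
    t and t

t or t and t and t

t: 1 tree
t and t and t and t: 1 tree
t or t and t and t: 2 trees
t and t: 1 tree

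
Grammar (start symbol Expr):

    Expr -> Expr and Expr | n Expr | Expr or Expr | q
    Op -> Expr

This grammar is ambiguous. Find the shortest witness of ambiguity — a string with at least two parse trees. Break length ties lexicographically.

n q and q

length 1: no string has ≥2 trees
length 2: no string has ≥2 trees
length 3: no string has ≥2 trees
length 4: n q and q has 2 parse trees

Two derivations of n q and q:
  Expr ⇒ Expr and Expr ⇒ n Expr and Expr ⇒ n q and Expr ⇒ n q and q
  Expr ⇒ n Expr ⇒ n Expr and Expr ⇒ n q and Expr ⇒ n q and q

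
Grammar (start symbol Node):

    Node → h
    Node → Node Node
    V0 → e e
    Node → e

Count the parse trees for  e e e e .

5

Parse trees for e e e e:
  [Node [Node e] [Node [Node e] [Node [Node e] [Node e]]]]
  [Node [Node e] [Node [Node [Node e] [Node e]] [Node e]]]
  [Node [Node [Node e] [Node e]] [Node [Node e] [Node e]]]
  [Node [Node [Node e] [Node [Node e] [Node e]]] [Node e]]
  [Node [Node [Node [Node e] [Node e]] [Node e]] [Node e]]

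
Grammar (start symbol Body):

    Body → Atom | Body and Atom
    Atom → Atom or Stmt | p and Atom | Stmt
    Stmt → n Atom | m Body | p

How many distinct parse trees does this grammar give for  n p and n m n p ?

2

Parse trees for n p and n m n p:
  [Body [Atom [Stmt n [Atom p and [Atom [Stmt n [Atom [Stmt m [Body [Atom [Stmt n [Atom [Stmt p]]]]]]]]]]]]]
  [Body [Body [Atom [Stmt n [Atom [Stmt p]]]]] and [Atom [Stmt n [Atom [Stmt m [Body [Atom [Stmt n [Atom [Stmt p]]]]]]]]]]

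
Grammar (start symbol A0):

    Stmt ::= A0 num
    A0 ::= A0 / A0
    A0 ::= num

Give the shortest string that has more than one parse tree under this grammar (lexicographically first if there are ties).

num / num / num

length 1: no string has ≥2 trees
length 3: no string has ≥2 trees
length 5: num / num / num has 2 parse trees

Two derivations of num / num / num:
  A0 ⇒ A0 / A0 ⇒ A0 / A0 / A0 ⇒ num / A0 / A0 ⇒ num / num / A0 ⇒ num / num / num
  A0 ⇒ A0 / A0 ⇒ num / A0 ⇒ num / A0 / A0 ⇒ num / num / A0 ⇒ num / num / num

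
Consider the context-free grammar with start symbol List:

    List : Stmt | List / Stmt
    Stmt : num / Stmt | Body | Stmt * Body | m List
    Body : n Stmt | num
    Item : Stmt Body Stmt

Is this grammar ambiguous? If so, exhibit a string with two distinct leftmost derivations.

Witness: num / num

Derivation 1: List ⇒ Stmt ⇒ num / Stmt ⇒ num / Body ⇒ num / num
Derivation 2: List ⇒ List / Stmt ⇒ Stmt / Stmt ⇒ Body / Stmt ⇒ num / Stmt ⇒ num / Body ⇒ num / num

Two distinct leftmost derivations for the same string.

Ambiguous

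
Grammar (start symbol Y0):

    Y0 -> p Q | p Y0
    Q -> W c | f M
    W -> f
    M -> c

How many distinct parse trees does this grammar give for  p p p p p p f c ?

2

Parse trees for p p p p p p f c:
  [Y0 p [Y0 p [Y0 p [Y0 p [Y0 p [Y0 p [Q [W f] c]]]]]]]
  [Y0 p [Y0 p [Y0 p [Y0 p [Y0 p [Y0 p [Q f [M c]]]]]]]]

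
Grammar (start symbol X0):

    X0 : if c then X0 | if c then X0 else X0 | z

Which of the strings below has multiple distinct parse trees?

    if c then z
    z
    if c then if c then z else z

if c then z: 1 tree
z: 1 tree
if c then if c then z else z: 2 trees

if c then if c then z else z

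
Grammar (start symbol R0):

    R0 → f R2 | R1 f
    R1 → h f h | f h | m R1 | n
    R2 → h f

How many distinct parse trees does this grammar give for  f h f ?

Parse trees for f h f:
  [R0 f [R2 h f]]
  [R0 [R1 f h] f]

2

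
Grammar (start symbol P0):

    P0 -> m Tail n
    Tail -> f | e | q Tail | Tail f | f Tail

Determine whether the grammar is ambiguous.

Ambiguous

Witness: m f f n

Derivation 1: P0 ⇒ m Tail n ⇒ m Tail f n ⇒ m f f n
Derivation 2: P0 ⇒ m Tail n ⇒ m f Tail n ⇒ m f f n

Two distinct leftmost derivations for the same string.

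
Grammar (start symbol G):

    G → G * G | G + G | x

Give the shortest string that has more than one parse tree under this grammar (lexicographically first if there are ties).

length 1: no string has ≥2 trees
length 3: no string has ≥2 trees
length 5: x * x * x has 2 parse trees

Two derivations of x * x * x:
  G ⇒ G * G ⇒ G * G * G ⇒ x * G * G ⇒ x * x * G ⇒ x * x * x
  G ⇒ G * G ⇒ x * G ⇒ x * G * G ⇒ x * x * G ⇒ x * x * x

x * x * x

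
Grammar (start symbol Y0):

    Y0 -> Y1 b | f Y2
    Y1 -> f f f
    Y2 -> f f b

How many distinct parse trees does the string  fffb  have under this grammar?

2

Parse trees for fffb:
  [Y0 [Y1 f f f] b]
  [Y0 f [Y2 f f b]]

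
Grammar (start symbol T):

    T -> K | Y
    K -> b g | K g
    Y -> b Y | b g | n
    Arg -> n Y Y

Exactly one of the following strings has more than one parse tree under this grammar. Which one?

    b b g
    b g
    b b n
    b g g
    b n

b b g: 1 tree
b g: 2 trees
b b n: 1 tree
b g g: 1 tree
b n: 1 tree

b g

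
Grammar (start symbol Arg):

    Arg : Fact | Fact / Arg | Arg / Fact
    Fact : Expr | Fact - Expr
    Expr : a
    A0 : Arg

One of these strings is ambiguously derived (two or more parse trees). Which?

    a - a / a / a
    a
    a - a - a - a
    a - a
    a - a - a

a - a / a / a: 4 trees
a: 1 tree
a - a - a - a: 1 tree
a - a: 1 tree
a - a - a: 1 tree

a - a / a / a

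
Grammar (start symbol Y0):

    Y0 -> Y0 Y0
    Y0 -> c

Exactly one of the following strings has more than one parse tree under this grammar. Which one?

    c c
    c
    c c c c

c c: 1 tree
c: 1 tree
c c c c: 5 trees

c c c c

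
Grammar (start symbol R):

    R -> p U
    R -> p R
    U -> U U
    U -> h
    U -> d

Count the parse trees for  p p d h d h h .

14

Parse trees for p p d h d h h (showing first 6 of 14):
  [R p [R p [U [U d] [U [U h] [U [U d] [U [U h] [U h]]]]]]]
  [R p [R p [U [U d] [U [U h] [U [U [U d] [U h]] [U h]]]]]]
  [R p [R p [U [U d] [U [U [U h] [U d]] [U [U h] [U h]]]]]]
  [R p [R p [U [U d] [U [U [U h] [U [U d] [U h]]] [U h]]]]]
  [R p [R p [U [U d] [U [U [U [U h] [U d]] [U h]] [U h]]]]]
  [R p [R p [U [U [U d] [U h]] [U [U d] [U [U h] [U h]]]]]]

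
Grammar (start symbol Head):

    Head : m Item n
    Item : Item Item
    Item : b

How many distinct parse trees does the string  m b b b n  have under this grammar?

Parse trees for m b b b n:
  [Head m [Item [Item b] [Item [Item b] [Item b]]] n]
  [Head m [Item [Item [Item b] [Item b]] [Item b]] n]

2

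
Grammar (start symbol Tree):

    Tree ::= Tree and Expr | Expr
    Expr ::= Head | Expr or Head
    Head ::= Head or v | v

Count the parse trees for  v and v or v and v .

Parse trees for v and v or v and v:
  [Tree [Tree [Tree [Expr [Head v]]] and [Expr [Head [Head v] or v]]] and [Expr [Head v]]]
  [Tree [Tree [Tree [Expr [Head v]]] and [Expr [Expr [Head v]] or [Head v]]] and [Expr [Head v]]]

2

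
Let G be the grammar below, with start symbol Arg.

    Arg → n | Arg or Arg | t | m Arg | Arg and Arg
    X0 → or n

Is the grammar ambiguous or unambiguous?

Witness: m n and n

Derivation 1: Arg ⇒ m Arg ⇒ m Arg and Arg ⇒ m n and Arg ⇒ m n and n
Derivation 2: Arg ⇒ Arg and Arg ⇒ m Arg and Arg ⇒ m n and Arg ⇒ m n and n

Two distinct leftmost derivations for the same string.

Ambiguous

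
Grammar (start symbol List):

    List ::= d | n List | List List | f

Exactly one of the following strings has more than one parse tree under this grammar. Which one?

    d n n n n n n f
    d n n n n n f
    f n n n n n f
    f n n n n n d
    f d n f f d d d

f d n f f d d d

d n n n n n n f: 1 tree
d n n n n n f: 1 tree
f n n n n n f: 1 tree
f n n n n n d: 1 tree
f d n f f d d d: 255 trees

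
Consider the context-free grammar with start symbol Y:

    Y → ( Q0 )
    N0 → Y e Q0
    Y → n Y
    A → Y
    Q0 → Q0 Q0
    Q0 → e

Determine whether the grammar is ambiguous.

Witness: ( e e e )

Derivation 1: Y ⇒ ( Q0 ) ⇒ ( Q0 Q0 ) ⇒ ( Q0 Q0 Q0 ) ⇒ ( e Q0 Q0 ) ⇒ ( e e Q0 ) ⇒ ( e e e )
Derivation 2: Y ⇒ ( Q0 ) ⇒ ( Q0 Q0 ) ⇒ ( e Q0 ) ⇒ ( e Q0 Q0 ) ⇒ ( e e Q0 ) ⇒ ( e e e )

Two distinct leftmost derivations for the same string.

Ambiguous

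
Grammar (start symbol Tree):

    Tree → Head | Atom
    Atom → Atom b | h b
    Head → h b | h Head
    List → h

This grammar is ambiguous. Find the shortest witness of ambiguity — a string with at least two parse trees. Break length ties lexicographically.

length 2: h b has 2 parse trees

Two derivations of h b:
  Tree ⇒ Head ⇒ h b
  Tree ⇒ Atom ⇒ h b

h b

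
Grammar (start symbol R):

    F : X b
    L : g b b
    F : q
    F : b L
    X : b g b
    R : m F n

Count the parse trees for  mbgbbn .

2

Parse trees for mbgbbn:
  [R m [F [X b g b] b] n]
  [R m [F b [L g b b]] n]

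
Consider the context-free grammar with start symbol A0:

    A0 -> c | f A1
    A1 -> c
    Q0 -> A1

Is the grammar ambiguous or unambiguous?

Unambiguous

(Q0 is unreachable from A0, so its rules don't affect L(A0).) Each reachable nonterminal has at most one production per leading terminal, and all productions are right-linear; the derivation is determined token-by-token.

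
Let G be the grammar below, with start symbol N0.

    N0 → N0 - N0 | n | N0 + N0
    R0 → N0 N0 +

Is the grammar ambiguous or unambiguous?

Ambiguous

Witness: n + n + n

Derivation 1: N0 ⇒ N0 + N0 ⇒ n + N0 ⇒ n + N0 + N0 ⇒ n + n + N0 ⇒ n + n + n
Derivation 2: N0 ⇒ N0 + N0 ⇒ N0 + N0 + N0 ⇒ n + N0 + N0 ⇒ n + n + N0 ⇒ n + n + n

Two distinct leftmost derivations for the same string.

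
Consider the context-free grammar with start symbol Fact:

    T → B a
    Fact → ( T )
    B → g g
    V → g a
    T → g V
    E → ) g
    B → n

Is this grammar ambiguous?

Ambiguous

Witness: ( g g a )

Derivation 1: Fact ⇒ ( T ) ⇒ ( B a ) ⇒ ( g g a )
Derivation 2: Fact ⇒ ( T ) ⇒ ( g V ) ⇒ ( g g a )

Two distinct leftmost derivations for the same string.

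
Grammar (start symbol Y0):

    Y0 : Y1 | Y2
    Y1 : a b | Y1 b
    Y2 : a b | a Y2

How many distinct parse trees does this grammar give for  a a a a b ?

Parse trees for a a a a b:
  [Y0 [Y2 a [Y2 a [Y2 a [Y2 a b]]]]]

1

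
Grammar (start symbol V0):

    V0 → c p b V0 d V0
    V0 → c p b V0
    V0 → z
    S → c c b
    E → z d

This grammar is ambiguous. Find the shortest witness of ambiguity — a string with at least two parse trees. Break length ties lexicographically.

c p b c p b z d z

length 1: no string has ≥2 trees
length 4: no string has ≥2 trees
length 6: no string has ≥2 trees
length 7: no string has ≥2 trees
length 9: c p b c p b z d z has 2 parse trees

Two derivations of c p b c p b z d z:
  V0 ⇒ c p b V0 d V0 ⇒ c p b c p b V0 d V0 ⇒ c p b c p b z d V0 ⇒ c p b c p b z d z
  V0 ⇒ c p b V0 ⇒ c p b c p b V0 d V0 ⇒ c p b c p b z d V0 ⇒ c p b c p b z d z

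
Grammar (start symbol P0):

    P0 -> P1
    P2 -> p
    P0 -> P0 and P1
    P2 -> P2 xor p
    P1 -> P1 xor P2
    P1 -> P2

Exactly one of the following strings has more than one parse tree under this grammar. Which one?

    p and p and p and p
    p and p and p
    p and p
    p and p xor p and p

p and p xor p and p

p and p and p and p: 1 tree
p and p and p: 1 tree
p and p: 1 tree
p and p xor p and p: 2 trees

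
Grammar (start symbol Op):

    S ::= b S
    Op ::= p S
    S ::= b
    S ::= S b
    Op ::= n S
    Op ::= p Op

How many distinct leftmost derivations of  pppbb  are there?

Parse trees for pppbb:
  [Op p [Op p [Op p [S b [S b]]]]]
  [Op p [Op p [Op p [S [S b] b]]]]

2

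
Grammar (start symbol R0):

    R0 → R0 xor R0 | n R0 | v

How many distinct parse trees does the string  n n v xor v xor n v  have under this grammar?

Parse trees for n n v xor v xor n v (showing first 6 of 9):
  [R0 [R0 n [R0 n [R0 v]]] xor [R0 [R0 v] xor [R0 n [R0 v]]]]
  [R0 [R0 [R0 n [R0 n [R0 v]]] xor [R0 v]] xor [R0 n [R0 v]]]
  [R0 [R0 n [R0 [R0 n [R0 v]] xor [R0 v]]] xor [R0 n [R0 v]]]
  [R0 [R0 n [R0 n [R0 [R0 v] xor [R0 v]]]] xor [R0 n [R0 v]]]
  [R0 n [R0 [R0 n [R0 v]] xor [R0 [R0 v] xor [R0 n [R0 v]]]]]
  [R0 n [R0 [R0 [R0 n [R0 v]] xor [R0 v]] xor [R0 n [R0 v]]]]

9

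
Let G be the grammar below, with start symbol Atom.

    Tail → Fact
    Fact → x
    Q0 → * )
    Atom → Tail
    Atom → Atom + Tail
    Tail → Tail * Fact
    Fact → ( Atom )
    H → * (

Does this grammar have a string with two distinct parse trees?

Only Atom, Tail, Fact are reachable from Atom; ignoring the rest: The grammar is stratified — Atom handles '+' (left-recursive), Tail handles '*', Fact atoms. Each operator has a fixed associativity and precedence level, so every string has one parse.

Unambiguous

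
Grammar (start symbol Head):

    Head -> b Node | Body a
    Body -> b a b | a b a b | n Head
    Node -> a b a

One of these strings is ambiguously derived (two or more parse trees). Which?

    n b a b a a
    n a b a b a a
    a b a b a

n b a b a a

n b a b a a: 2 trees
n a b a b a a: 1 tree
a b a b a: 1 tree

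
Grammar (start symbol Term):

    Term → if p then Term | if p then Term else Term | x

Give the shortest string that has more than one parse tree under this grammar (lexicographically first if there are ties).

length 1: no string has ≥2 trees
length 4: no string has ≥2 trees
length 6: no string has ≥2 trees
length 7: no string has ≥2 trees
length 9: if p then if p then x else x has 2 parse trees

Two derivations of if p then if p then x else x:
  Term ⇒ if p then Term ⇒ if p then if p then Term else Term ⇒ if p then if p then x else Term ⇒ if p then if p then x else x
  Term ⇒ if p then Term else Term ⇒ if p then if p then Term else Term ⇒ if p then if p then x else Term ⇒ if p then if p then x else x

if p then if p then x else x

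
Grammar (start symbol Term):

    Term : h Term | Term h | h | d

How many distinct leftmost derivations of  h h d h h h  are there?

10

Parse trees for h h d h h h (showing first 6 of 10):
  [Term h [Term h [Term [Term [Term [Term d] h] h] h]]]
  [Term h [Term [Term h [Term [Term [Term d] h] h]] h]]
  [Term h [Term [Term [Term h [Term [Term d] h]] h] h]]
  [Term h [Term [Term [Term [Term h [Term d]] h] h] h]]
  [Term [Term h [Term h [Term [Term [Term d] h] h]]] h]
  [Term [Term h [Term [Term h [Term [Term d] h]] h]] h]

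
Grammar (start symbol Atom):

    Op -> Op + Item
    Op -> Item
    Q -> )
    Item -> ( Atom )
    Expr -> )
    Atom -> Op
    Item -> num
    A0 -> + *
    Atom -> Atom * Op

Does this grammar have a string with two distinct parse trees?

Unambiguous

(A0, Expr, Q are unreachable from Atom, so their rules don't affect L(Atom).) This is a standard precedence ladder (Atom over Op over Item), with each level left-recursive on its own operator ('*' at Atom, '+' at Op). That structure is LR(1), hence unambiguous.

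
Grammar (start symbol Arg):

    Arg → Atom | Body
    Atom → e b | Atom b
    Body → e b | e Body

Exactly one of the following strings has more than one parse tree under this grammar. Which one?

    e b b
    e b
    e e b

e b b: 1 tree
e b: 2 trees
e e b: 1 tree

e b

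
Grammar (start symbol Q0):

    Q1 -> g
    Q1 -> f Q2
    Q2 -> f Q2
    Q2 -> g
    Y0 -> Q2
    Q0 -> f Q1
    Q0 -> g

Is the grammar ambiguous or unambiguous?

Unambiguous

Only Q0, Q1, Q2 are reachable from Q0; ignoring the rest: Restricted to the reachable nonterminals, every rule has the form A → t or A → t B, and no two rules for the same A share a first terminal. The grammar encodes a DFA — one run per string.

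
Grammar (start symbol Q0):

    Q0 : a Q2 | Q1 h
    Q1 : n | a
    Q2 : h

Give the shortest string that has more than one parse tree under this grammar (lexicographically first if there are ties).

length 2: a h has 2 parse trees

Two derivations of a h:
  Q0 ⇒ a Q2 ⇒ a h
  Q0 ⇒ Q1 h ⇒ a h

a h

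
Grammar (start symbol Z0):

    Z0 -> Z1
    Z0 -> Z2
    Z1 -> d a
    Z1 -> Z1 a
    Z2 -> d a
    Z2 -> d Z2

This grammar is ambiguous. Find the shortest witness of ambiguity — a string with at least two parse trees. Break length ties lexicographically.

length 2: d a has 2 parse trees

Two derivations of d a:
  Z0 ⇒ Z1 ⇒ d a
  Z0 ⇒ Z2 ⇒ d a

d a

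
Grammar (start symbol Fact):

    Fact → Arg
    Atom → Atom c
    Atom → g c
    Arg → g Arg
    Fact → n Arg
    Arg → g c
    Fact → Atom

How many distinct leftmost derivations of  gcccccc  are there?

Parse trees for gcccccc:
  [Fact [Atom [Atom [Atom [Atom [Atom [Atom g c] c] c] c] c] c]]

1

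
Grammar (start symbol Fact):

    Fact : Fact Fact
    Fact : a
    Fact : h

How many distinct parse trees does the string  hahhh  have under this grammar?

14

Parse trees for hahhh (showing first 6 of 14):
  [Fact [Fact h] [Fact [Fact a] [Fact [Fact h] [Fact [Fact h] [Fact h]]]]]
  [Fact [Fact h] [Fact [Fact a] [Fact [Fact [Fact h] [Fact h]] [Fact h]]]]
  [Fact [Fact h] [Fact [Fact [Fact a] [Fact h]] [Fact [Fact h] [Fact h]]]]
  [Fact [Fact h] [Fact [Fact [Fact a] [Fact [Fact h] [Fact h]]] [Fact h]]]
  [Fact [Fact h] [Fact [Fact [Fact [Fact a] [Fact h]] [Fact h]] [Fact h]]]
  [Fact [Fact [Fact h] [Fact a]] [Fact [Fact h] [Fact [Fact h] [Fact h]]]]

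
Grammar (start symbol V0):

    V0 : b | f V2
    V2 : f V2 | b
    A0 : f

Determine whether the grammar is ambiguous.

Unambiguous

(A0 is unreachable from V0, so its rules don't affect L(V0).) Each reachable nonterminal has at most one production per leading terminal, and all productions are right-linear; the derivation is determined token-by-token.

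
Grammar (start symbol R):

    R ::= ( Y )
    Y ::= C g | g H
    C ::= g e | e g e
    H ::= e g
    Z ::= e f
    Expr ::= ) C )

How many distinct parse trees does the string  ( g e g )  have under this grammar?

Parse trees for ( g e g ):
  [R ( [Y [C g e] g] )]
  [R ( [Y g [H e g]] )]

2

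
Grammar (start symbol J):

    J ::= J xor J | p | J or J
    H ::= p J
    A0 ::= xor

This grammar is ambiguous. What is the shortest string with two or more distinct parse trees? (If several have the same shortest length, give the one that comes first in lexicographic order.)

length 1: no string has ≥2 trees
length 3: no string has ≥2 trees
length 5: p or p or p has 2 parse trees

Two derivations of p or p or p:
  J ⇒ J or J ⇒ p or J ⇒ p or J or J ⇒ p or p or J ⇒ p or p or p
  J ⇒ J or J ⇒ J or J or J ⇒ p or J or J ⇒ p or p or J ⇒ p or p or p

p or p or p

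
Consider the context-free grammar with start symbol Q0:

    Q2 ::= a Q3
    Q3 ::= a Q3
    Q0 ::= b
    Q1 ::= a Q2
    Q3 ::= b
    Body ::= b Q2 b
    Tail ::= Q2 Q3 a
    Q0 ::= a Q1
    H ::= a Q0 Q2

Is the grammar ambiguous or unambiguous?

(Body, H, Tail are unreachable from Q0, so their rules don't affect L(Q0).) Restricted to the reachable nonterminals, every rule has the form A → t or A → t B, and no two rules for the same A share a first terminal. The grammar encodes a DFA — one run per string.

Unambiguous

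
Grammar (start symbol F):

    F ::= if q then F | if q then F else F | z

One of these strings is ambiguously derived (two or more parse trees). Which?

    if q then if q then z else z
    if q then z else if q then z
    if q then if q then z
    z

if q then if q then z else z

if q then if q then z else z: 2 trees
if q then z else if q then z: 1 tree
if q then if q then z: 1 tree
z: 1 tree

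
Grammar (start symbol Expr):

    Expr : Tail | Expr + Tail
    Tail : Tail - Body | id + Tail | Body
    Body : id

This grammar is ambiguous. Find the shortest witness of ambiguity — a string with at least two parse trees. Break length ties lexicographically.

id + id

length 1: no string has ≥2 trees
length 3: id + id has 2 parse trees

Two derivations of id + id:
  Expr ⇒ Tail ⇒ id + Tail ⇒ id + Body ⇒ id + id
  Expr ⇒ Expr + Tail ⇒ Tail + Tail ⇒ Body + Tail ⇒ id + Tail ⇒ id + Body ⇒ id + id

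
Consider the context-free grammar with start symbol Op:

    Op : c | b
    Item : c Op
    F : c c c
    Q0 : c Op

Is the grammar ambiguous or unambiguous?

(Item, F, Q0 are unreachable from Op, so their rules don't affect L(Op).) Each reachable nonterminal has at most one production per leading terminal, and all productions are right-linear; the derivation is determined token-by-token.

Unambiguous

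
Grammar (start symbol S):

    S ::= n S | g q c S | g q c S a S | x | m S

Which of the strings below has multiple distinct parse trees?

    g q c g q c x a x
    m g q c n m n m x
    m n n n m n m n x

g q c g q c x a x: 2 trees
m g q c n m n m x: 1 tree
m n n n m n m n x: 1 tree

g q c g q c x a x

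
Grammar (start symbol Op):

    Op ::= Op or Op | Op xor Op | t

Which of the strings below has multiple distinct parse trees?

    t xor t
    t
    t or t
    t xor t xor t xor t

t xor t xor t xor t

t xor t: 1 tree
t: 1 tree
t or t: 1 tree
t xor t xor t xor t: 5 trees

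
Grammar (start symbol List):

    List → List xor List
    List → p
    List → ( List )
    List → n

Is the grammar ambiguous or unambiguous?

Ambiguous

Witness: n xor n xor n

Derivation 1: List ⇒ List xor List ⇒ List xor List xor List ⇒ n xor List xor List ⇒ n xor n xor List ⇒ n xor n xor n
Derivation 2: List ⇒ List xor List ⇒ n xor List ⇒ n xor List xor List ⇒ n xor n xor List ⇒ n xor n xor n

Two distinct leftmost derivations for the same string.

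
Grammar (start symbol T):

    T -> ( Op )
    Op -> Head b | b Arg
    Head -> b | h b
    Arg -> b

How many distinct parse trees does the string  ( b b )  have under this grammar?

Parse trees for ( b b ):
  [T ( [Op [Head b] b] )]
  [T ( [Op b [Arg b]] )]

2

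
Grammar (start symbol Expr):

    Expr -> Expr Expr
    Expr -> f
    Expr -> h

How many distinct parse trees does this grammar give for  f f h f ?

Parse trees for f f h f:
  [Expr [Expr f] [Expr [Expr f] [Expr [Expr h] [Expr f]]]]
  [Expr [Expr f] [Expr [Expr [Expr f] [Expr h]] [Expr f]]]
  [Expr [Expr [Expr f] [Expr f]] [Expr [Expr h] [Expr f]]]
  [Expr [Expr [Expr f] [Expr [Expr f] [Expr h]]] [Expr f]]
  [Expr [Expr [Expr [Expr f] [Expr f]] [Expr h]] [Expr f]]

5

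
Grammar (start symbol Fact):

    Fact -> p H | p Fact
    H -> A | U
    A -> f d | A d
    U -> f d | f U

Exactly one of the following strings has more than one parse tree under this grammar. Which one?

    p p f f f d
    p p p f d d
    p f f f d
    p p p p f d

p p p p f d

p p f f f d: 1 tree
p p p f d d: 1 tree
p f f f d: 1 tree
p p p p f d: 2 trees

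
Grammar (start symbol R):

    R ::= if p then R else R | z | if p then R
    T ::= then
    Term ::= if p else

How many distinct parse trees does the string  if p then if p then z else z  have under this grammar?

Parse trees for if p then if p then z else z:
  [R if p then [R if p then [R z]] else [R z]]
  [R if p then [R if p then [R z] else [R z]]]

2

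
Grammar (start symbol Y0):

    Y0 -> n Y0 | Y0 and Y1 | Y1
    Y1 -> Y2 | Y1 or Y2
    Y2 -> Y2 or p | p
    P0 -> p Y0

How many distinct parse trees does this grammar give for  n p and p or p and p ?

Parse trees for n p and p or p and p:
  [Y0 n [Y0 [Y0 [Y0 [Y1 [Y2 p]]] and [Y1 [Y2 [Y2 p] or p]]] and [Y1 [Y2 p]]]]
  [Y0 n [Y0 [Y0 [Y0 [Y1 [Y2 p]]] and [Y1 [Y1 [Y2 p]] or [Y2 p]]] and [Y1 [Y2 p]]]]
  [Y0 [Y0 n [Y0 [Y0 [Y1 [Y2 p]]] and [Y1 [Y2 [Y2 p] or p]]]] and [Y1 [Y2 p]]]
  [Y0 [Y0 n [Y0 [Y0 [Y1 [Y2 p]]] and [Y1 [Y1 [Y2 p]] or [Y2 p]]]] and [Y1 [Y2 p]]]
  [Y0 [Y0 [Y0 n [Y0 [Y1 [Y2 p]]]] and [Y1 [Y2 [Y2 p] or p]]] and [Y1 [Y2 p]]]
  [Y0 [Y0 [Y0 n [Y0 [Y1 [Y2 p]]]] and [Y1 [Y1 [Y2 p]] or [Y2 p]]] and [Y1 [Y2 p]]]

6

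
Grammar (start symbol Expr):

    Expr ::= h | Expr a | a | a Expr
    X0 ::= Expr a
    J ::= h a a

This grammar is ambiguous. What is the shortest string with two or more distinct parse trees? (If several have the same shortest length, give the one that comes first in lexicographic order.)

a a

length 1: no string has ≥2 trees
length 2: a a has 2 parse trees

Two derivations of a a:
  Expr ⇒ Expr a ⇒ a a
  Expr ⇒ a Expr ⇒ a a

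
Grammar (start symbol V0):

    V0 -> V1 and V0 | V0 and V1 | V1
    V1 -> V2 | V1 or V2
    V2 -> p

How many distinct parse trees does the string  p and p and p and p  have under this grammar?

Parse trees for p and p and p and p:
  [V0 [V1 [V2 p]] and [V0 [V1 [V2 p]] and [V0 [V1 [V2 p]] and [V0 [V1 [V2 p]]]]]]
  [V0 [V1 [V2 p]] and [V0 [V1 [V2 p]] and [V0 [V0 [V1 [V2 p]]] and [V1 [V2 p]]]]]
  [V0 [V1 [V2 p]] and [V0 [V0 [V1 [V2 p]] and [V0 [V1 [V2 p]]]] and [V1 [V2 p]]]]
  [V0 [V1 [V2 p]] and [V0 [V0 [V0 [V1 [V2 p]]] and [V1 [V2 p]]] and [V1 [V2 p]]]]
  [V0 [V0 [V1 [V2 p]] and [V0 [V1 [V2 p]] and [V0 [V1 [V2 p]]]]] and [V1 [V2 p]]]
  [V0 [V0 [V1 [V2 p]] and [V0 [V0 [V1 [V2 p]]] and [V1 [V2 p]]]] and [V1 [V2 p]]]
  [V0 [V0 [V0 [V1 [V2 p]] and [V0 [V1 [V2 p]]]] and [V1 [V2 p]]] and [V1 [V2 p]]]
  [V0 [V0 [V0 [V0 [V1 [V2 p]]] and [V1 [V2 p]]] and [V1 [V2 p]]] and [V1 [V2 p]]]

8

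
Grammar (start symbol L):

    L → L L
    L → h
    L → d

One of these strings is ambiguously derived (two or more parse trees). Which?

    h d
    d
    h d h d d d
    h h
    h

h d h d d d

h d: 1 tree
d: 1 tree
h d h d d d: 42 trees
h h: 1 tree
h: 1 tree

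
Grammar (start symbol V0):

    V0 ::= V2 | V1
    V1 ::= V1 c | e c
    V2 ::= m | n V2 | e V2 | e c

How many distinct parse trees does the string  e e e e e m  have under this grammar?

1

Parse trees for e e e e e m:
  [V0 [V2 e [V2 e [V2 e [V2 e [V2 e [V2 m]]]]]]]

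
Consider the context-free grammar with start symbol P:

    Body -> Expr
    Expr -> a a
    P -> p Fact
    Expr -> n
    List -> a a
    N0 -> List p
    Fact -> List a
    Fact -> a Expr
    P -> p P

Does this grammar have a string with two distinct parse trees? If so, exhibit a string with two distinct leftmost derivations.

Ambiguous

Witness: p a a a

Derivation 1: P ⇒ p Fact ⇒ p List a ⇒ p a a a
Derivation 2: P ⇒ p Fact ⇒ p a Expr ⇒ p a a a

Two distinct leftmost derivations for the same string.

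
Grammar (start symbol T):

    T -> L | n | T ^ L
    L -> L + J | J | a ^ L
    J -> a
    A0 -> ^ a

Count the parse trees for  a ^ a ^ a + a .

7

Parse trees for a ^ a ^ a + a:
  [T [L [L a ^ [L a ^ [L [J a]]]] + [J a]]]
  [T [L a ^ [L [L a ^ [L [J a]]] + [J a]]]]
  [T [L a ^ [L a ^ [L [L [J a]] + [J a]]]]]
  [T [T [L [J a]]] ^ [L [L a ^ [L [J a]]] + [J a]]]
  [T [T [L [J a]]] ^ [L a ^ [L [L [J a]] + [J a]]]]
  [T [T [L a ^ [L [J a]]]] ^ [L [L [J a]] + [J a]]]
  [T [T [T [L [J a]]] ^ [L [J a]]] ^ [L [L [J a]] + [J a]]]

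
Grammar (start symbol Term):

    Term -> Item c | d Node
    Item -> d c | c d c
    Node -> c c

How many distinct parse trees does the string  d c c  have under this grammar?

2

Parse trees for d c c:
  [Term [Item d c] c]
  [Term d [Node c c]]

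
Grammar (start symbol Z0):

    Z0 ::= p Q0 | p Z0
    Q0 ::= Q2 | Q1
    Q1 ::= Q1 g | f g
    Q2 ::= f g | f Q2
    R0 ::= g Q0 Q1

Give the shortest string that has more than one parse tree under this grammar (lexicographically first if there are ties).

length 3: p f g has 2 parse trees

Two derivations of p f g:
  Z0 ⇒ p Q0 ⇒ p Q2 ⇒ p f g
  Z0 ⇒ p Q0 ⇒ p Q1 ⇒ p f g

p f g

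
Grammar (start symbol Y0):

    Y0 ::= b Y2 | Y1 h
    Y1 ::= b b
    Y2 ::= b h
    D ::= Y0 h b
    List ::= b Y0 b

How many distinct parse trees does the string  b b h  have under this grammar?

Parse trees for b b h:
  [Y0 b [Y2 b h]]
  [Y0 [Y1 b b] h]

2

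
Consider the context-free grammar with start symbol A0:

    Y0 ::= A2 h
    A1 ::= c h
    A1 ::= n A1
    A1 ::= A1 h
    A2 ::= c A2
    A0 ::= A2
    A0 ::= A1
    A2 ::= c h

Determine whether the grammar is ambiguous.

Witness: c h

Derivation 1: A0 ⇒ A2 ⇒ c h
Derivation 2: A0 ⇒ A1 ⇒ c h

Two distinct leftmost derivations for the same string.

Ambiguous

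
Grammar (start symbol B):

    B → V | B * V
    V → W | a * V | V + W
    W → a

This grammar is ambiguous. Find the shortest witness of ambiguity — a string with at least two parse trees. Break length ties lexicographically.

length 1: no string has ≥2 trees
length 3: a * a has 2 parse trees

Two derivations of a * a:
  B ⇒ V ⇒ a * V ⇒ a * W ⇒ a * a
  B ⇒ B * V ⇒ V * V ⇒ W * V ⇒ a * V ⇒ a * W ⇒ a * a

a * a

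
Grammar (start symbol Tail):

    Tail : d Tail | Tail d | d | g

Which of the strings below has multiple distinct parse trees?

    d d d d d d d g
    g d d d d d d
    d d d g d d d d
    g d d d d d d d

d d d g d d d d

d d d d d d d g: 1 tree
g d d d d d d: 1 tree
d d d g d d d d: 35 trees
g d d d d d d d: 1 tree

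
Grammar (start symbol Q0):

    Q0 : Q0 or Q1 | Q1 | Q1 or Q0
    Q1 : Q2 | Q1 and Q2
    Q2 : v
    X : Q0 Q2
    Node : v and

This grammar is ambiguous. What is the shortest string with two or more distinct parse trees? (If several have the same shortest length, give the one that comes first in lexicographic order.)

v or v

length 1: no string has ≥2 trees
length 3: v or v has 2 parse trees

Two derivations of v or v:
  Q0 ⇒ Q0 or Q1 ⇒ Q1 or Q1 ⇒ Q2 or Q1 ⇒ v or Q1 ⇒ v or Q2 ⇒ v or v
  Q0 ⇒ Q1 or Q0 ⇒ Q2 or Q0 ⇒ v or Q0 ⇒ v or Q1 ⇒ v or Q2 ⇒ v or v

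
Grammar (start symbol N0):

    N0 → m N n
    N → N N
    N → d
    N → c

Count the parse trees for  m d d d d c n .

14

Parse trees for m d d d d c n (showing first 6 of 14):
  [N0 m [N [N d] [N [N d] [N [N d] [N [N d] [N c]]]]] n]
  [N0 m [N [N d] [N [N d] [N [N [N d] [N d]] [N c]]]] n]
  [N0 m [N [N d] [N [N [N d] [N d]] [N [N d] [N c]]]] n]
  [N0 m [N [N d] [N [N [N d] [N [N d] [N d]]] [N c]]] n]
  [N0 m [N [N d] [N [N [N [N d] [N d]] [N d]] [N c]]] n]
  [N0 m [N [N [N d] [N d]] [N [N d] [N [N d] [N c]]]] n]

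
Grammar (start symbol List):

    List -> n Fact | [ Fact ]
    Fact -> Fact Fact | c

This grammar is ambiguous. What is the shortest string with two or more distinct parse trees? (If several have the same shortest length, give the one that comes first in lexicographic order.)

n c c c

length 2: no string has ≥2 trees
length 3: no string has ≥2 trees
length 4: n c c c has 2 parse trees

Two derivations of n c c c:
  List ⇒ n Fact ⇒ n Fact Fact ⇒ n Fact Fact Fact ⇒ n c Fact Fact ⇒ n c c Fact ⇒ n c c c
  List ⇒ n Fact ⇒ n Fact Fact ⇒ n c Fact ⇒ n c Fact Fact ⇒ n c c Fact ⇒ n c c c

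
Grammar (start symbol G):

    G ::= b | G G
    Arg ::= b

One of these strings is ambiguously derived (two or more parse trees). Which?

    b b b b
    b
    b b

b b b b: 5 trees
b: 1 tree
b b: 1 tree

b b b b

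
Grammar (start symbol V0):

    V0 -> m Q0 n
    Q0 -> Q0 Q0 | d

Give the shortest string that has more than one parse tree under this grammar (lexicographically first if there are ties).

m d d d n

length 3: no string has ≥2 trees
length 4: no string has ≥2 trees
length 5: m d d d n has 2 parse trees

Two derivations of m d d d n:
  V0 ⇒ m Q0 n ⇒ m Q0 Q0 n ⇒ m Q0 Q0 Q0 n ⇒ m d Q0 Q0 n ⇒ m d d Q0 n ⇒ m d d d n
  V0 ⇒ m Q0 n ⇒ m Q0 Q0 n ⇒ m d Q0 n ⇒ m d Q0 Q0 n ⇒ m d d Q0 n ⇒ m d d d n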